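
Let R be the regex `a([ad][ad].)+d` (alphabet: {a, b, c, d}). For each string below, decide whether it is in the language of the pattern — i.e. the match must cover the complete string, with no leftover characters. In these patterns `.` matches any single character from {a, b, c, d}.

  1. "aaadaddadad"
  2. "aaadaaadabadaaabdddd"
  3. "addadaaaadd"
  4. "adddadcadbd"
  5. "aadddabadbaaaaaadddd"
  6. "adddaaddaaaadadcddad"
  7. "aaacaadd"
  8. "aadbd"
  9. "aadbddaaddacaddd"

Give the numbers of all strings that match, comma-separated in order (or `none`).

1 → match
2 → match
3 → match
4 → match
5 → match
6 → match
7 → match
8 → match
9 → no match

1, 2, 3, 4, 5, 6, 7, 8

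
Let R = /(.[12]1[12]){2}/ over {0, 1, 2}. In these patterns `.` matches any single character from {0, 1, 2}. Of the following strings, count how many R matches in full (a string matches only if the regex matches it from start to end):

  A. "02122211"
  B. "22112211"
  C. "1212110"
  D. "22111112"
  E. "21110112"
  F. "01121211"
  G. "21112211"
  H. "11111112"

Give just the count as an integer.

A → match
B → match
C → no match
D → match
E → match
F → match
G → match
H → match
Total matched: 7

7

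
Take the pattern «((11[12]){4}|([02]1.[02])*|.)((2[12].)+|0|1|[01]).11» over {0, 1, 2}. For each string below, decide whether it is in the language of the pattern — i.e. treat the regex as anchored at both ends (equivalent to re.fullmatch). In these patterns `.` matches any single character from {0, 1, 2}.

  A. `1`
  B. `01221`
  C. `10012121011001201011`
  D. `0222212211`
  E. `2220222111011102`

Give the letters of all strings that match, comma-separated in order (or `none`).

A → no match — must end with `11`
B → no match — must end with `11`
C → no match
D → match
E → no match — must end with `11`

D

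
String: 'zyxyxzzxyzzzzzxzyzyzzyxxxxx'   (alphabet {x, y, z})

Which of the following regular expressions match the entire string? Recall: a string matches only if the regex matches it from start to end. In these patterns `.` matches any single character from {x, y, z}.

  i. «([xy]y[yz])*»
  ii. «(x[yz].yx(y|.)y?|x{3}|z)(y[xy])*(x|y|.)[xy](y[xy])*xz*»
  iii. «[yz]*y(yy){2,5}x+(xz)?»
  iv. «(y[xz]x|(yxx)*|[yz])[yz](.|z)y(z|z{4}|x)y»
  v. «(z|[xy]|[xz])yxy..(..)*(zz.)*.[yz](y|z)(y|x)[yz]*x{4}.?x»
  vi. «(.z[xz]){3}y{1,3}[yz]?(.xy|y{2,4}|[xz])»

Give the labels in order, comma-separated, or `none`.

i → no match
ii → no match
iii → no match
iv → no match — must end with 'y'
v → match
vi → no match

v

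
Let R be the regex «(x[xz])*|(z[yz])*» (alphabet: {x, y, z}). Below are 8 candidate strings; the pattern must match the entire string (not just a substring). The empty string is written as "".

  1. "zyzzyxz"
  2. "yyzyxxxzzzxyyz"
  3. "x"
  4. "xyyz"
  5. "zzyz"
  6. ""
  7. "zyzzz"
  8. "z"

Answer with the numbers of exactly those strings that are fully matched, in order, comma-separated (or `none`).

6

1 → no match
2 → no match
3 → no match
4 → no match
5 → no match
6 → match
7 → no match
8 → no match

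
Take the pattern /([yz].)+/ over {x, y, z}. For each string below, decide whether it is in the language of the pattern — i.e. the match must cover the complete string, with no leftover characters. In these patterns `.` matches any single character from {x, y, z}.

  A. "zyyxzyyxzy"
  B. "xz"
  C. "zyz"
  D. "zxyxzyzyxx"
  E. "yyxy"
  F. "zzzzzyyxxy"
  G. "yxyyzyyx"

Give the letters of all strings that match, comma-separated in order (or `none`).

A → match
B → no match
C → no match
D → no match
E → no match
F → no match
G → match

A, G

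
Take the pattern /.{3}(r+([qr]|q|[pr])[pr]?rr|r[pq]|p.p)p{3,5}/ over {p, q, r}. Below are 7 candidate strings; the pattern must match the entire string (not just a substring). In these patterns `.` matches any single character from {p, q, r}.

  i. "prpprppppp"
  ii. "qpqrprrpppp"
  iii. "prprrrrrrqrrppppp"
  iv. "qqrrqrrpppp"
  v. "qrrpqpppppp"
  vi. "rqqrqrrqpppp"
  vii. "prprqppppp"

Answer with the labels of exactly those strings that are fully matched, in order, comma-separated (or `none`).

i, ii, iii, iv, v, vii

i → match
ii → match
iii → match
iv → match
v → match
vi → no match
vii → match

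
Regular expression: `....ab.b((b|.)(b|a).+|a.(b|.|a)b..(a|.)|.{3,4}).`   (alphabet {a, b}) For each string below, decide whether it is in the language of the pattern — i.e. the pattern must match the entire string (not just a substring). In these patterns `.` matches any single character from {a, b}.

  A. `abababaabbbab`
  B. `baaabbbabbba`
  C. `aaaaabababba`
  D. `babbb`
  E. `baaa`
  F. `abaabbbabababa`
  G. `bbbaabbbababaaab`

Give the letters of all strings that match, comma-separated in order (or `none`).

A → no match
B → no match
C → match
D → no match
E → no match
F → no match
G → match

C, G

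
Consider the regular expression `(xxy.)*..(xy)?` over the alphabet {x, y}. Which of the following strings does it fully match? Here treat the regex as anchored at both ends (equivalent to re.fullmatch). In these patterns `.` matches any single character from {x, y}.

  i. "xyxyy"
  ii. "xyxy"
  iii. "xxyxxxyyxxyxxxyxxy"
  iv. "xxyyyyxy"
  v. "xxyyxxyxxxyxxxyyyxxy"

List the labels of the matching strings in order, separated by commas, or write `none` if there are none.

ii, iii, iv, v

i. "xyxyy" → no match
ii. "xyxy" → match
iii → match
iv. "xxyyyyxy" → match
v → match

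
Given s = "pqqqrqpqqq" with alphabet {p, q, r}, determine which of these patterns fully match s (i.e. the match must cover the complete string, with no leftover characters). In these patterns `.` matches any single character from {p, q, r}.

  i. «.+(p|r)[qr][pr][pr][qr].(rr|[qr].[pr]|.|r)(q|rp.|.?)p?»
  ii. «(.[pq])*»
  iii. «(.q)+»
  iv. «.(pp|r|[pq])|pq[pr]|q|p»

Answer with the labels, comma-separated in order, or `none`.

ii, iii

i → no match
ii → match
iii → match
iv → no match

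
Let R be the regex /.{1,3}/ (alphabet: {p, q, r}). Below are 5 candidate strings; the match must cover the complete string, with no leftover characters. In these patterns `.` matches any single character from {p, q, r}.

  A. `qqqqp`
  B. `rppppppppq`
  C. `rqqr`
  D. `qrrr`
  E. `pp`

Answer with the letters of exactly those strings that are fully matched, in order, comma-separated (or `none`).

A → no match
B → no match
C → no match
D → no match
E → match

E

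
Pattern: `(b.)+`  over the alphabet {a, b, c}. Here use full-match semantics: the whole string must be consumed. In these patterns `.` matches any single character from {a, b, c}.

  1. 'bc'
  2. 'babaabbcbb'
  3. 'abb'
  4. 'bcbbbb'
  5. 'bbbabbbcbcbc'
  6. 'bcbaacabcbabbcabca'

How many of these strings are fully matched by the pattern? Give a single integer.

3

1 → match
2 → no match
3 → no match — must start with 'b'
4 → match
5 → match
6 → no match
Total matched: 3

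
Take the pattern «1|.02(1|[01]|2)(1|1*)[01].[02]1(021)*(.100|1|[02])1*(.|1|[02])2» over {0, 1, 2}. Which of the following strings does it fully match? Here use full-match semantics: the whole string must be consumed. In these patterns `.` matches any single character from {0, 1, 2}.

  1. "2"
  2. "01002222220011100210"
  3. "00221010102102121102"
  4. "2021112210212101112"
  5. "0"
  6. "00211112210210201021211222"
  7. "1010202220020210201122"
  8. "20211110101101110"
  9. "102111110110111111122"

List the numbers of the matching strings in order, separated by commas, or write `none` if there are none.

1 → no match
2 → no match
3 → match
4 → no match
5 → no match
6 → no match
7 → no match
8 → no match
9 → no match

3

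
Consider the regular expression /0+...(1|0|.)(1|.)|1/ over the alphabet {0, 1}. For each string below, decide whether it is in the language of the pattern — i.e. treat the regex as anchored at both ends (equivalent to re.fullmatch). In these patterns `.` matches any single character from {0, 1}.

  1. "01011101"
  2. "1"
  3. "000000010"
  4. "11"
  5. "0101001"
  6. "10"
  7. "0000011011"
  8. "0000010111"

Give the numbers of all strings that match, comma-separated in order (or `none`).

1 → no match
2 → match
3 → match
4 → no match
5 → no match
6 → no match
7 → match
8 → match

2, 3, 7, 8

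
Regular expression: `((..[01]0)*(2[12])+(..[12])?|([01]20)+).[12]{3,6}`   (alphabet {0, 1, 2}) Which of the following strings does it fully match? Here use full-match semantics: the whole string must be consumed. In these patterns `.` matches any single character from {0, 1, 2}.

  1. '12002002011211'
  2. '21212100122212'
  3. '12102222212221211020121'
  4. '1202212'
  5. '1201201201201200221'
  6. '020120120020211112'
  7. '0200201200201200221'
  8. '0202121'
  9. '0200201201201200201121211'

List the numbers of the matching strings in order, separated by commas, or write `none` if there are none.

1, 2, 3, 4, 5, 6, 7, 8, 9

1 → match
2 → match
3 → match
4. '1202212' → match
5 → match
6 → match
7 → match
8. '0202121' → match
9 → match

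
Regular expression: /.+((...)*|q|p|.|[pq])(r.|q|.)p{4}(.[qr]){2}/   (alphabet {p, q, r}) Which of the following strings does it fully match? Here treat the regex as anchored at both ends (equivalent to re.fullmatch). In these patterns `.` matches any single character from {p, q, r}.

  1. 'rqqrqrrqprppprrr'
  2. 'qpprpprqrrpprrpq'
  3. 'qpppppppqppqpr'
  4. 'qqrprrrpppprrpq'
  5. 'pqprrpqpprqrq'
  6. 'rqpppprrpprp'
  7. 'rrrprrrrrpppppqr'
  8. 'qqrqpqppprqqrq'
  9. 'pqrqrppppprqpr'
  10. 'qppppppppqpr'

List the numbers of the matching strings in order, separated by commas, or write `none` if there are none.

1 → no match
2 → no match
3 → no match
4 → match
5 → no match
6 → no match
7 → no match
8 → no match
9 → match
10 → match

4, 9, 10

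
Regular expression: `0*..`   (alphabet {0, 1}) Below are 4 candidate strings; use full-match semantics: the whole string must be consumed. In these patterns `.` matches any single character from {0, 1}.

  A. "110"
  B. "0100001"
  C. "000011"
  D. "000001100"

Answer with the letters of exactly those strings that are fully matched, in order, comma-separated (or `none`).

C

A → no match
B → no match
C → match
D → no match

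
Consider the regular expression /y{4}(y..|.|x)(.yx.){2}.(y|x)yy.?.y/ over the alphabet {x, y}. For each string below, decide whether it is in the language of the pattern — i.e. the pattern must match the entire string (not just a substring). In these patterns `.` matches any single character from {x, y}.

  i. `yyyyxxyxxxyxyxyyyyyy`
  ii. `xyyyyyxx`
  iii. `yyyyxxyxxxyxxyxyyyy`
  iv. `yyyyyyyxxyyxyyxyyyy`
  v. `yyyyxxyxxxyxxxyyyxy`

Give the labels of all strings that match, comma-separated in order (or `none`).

i, iii, iv, v

i → match
ii → no match — must start with `y`
iii → match
iv → match
v → match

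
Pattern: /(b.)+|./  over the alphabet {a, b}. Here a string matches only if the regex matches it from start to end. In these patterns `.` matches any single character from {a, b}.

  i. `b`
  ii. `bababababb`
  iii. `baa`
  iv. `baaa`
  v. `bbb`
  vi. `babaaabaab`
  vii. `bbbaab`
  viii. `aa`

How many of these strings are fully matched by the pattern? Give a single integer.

2

i → match
ii → match
iii → no match
iv → no match
v → no match
vi → no match
vii → no match
viii → no match
Total matched: 2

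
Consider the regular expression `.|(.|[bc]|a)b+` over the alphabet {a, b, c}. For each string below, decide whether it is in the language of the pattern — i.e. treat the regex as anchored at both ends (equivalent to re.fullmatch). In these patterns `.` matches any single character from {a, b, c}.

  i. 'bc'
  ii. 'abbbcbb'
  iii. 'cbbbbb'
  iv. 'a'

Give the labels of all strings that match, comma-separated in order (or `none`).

iii, iv

i. 'bc' → no match
ii. 'abbbcbb' → no match
iii. 'cbbbbb' → match
iv. 'a' → match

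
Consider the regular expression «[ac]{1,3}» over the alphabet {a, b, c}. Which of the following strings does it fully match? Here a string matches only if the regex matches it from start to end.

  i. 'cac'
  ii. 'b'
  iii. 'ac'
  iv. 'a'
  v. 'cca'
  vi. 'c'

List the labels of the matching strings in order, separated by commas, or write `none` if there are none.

i → match
ii → no match
iii → match
iv → match
v → match
vi → match

i, iii, iv, v, vi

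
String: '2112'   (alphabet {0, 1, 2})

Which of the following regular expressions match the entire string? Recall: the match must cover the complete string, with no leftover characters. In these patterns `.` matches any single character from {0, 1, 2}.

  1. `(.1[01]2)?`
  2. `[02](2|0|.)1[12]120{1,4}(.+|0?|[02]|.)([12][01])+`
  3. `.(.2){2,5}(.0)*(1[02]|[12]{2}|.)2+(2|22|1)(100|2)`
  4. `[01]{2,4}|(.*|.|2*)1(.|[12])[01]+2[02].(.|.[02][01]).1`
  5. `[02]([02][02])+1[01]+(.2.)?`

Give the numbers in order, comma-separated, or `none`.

1

1 → match
2 → no match
3 → no match
4 → no match
5 → no match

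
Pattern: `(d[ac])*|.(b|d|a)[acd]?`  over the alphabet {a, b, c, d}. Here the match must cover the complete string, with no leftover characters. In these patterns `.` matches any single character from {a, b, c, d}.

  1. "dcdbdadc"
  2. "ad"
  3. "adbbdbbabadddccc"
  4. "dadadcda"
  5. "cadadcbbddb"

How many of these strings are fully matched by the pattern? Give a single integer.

1 → no match
2 → match
3 → no match
4 → match
5 → no match
Total matched: 2

2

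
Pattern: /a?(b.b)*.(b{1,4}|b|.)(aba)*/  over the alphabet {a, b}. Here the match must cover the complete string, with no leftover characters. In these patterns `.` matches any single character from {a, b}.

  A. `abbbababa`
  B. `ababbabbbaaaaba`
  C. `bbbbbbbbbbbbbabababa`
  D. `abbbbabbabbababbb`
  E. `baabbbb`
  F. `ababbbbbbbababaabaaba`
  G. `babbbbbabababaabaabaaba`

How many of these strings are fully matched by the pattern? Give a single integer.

A. `abbbababa` → match
B → no match
C → match
D → match
E. `baabbbb` → no match
F → match
G → match
Total matched: 5

5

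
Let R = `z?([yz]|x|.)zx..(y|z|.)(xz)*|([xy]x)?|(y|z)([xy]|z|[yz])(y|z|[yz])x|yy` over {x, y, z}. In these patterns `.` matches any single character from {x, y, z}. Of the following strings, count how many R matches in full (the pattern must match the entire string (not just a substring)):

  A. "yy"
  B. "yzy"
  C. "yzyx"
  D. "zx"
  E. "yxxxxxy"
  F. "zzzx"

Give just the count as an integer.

A. "yy" → match
B. "yzy" → no match
C. "yzyx" → match
D. "zx" → no match
E. "yxxxxxy" → no match
F. "zzzx" → match
Total matched: 3

3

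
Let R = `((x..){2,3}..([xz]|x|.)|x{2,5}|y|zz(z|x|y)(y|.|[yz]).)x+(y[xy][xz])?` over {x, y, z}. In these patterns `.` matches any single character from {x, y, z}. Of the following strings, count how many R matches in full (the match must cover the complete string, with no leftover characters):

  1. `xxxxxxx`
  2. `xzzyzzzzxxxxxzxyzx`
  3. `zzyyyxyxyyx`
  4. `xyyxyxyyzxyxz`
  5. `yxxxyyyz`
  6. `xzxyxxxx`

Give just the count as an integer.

2

1 → match
2 → no match
3 → no match
4 → match
5 → no match
6 → no match
Total matched: 2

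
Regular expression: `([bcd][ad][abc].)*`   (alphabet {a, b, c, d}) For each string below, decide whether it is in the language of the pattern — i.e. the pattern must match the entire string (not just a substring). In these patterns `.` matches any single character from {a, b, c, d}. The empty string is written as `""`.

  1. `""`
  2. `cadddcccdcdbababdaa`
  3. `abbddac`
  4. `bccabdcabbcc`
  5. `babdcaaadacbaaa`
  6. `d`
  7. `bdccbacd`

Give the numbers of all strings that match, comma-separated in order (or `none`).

1 → match
2 → no match
3 → no match
4 → no match
5 → no match
6 → no match
7 → match

1, 7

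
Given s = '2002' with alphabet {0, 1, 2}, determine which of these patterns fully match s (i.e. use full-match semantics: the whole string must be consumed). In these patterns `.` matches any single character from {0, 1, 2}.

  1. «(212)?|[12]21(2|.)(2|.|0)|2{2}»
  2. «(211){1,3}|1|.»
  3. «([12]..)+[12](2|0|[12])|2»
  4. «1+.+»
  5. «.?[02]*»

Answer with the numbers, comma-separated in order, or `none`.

1 → no match
2 → no match
3 → no match
4 → no match — must start with '1'
5 → match

5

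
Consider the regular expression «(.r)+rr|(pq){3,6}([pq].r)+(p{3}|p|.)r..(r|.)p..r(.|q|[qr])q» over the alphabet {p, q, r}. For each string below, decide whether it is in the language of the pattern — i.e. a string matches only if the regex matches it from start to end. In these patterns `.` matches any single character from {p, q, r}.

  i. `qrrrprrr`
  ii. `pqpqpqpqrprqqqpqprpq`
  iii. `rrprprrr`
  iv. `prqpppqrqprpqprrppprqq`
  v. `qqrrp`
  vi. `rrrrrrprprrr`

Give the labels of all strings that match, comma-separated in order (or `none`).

i, ii, iii, vi

i → match
ii → match
iii → match
iv → no match
v → no match
vi → match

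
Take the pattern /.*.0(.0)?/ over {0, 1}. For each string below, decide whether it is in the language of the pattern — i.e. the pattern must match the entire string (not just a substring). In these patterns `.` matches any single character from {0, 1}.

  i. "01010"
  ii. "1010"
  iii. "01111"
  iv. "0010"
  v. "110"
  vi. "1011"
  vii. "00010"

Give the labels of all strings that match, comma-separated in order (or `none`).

i, ii, iv, v, vii

i. "01010" → match
ii. "1010" → match
iii. "01111" → no match
iv. "0010" → match
v. "110" → match
vi. "1011" → no match
vii. "00010" → match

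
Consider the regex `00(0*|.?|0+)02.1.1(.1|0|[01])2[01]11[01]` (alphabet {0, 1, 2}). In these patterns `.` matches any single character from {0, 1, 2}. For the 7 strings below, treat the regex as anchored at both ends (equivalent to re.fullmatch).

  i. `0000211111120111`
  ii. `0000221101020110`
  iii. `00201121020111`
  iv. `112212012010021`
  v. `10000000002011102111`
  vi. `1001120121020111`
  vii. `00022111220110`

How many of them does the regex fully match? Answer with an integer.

1

i → match
ii → no match
iii → no match
iv → no match — must start with `00`
v → no match — must start with `00`
vi → no match — must start with `00`
vii → no match
Total matched: 1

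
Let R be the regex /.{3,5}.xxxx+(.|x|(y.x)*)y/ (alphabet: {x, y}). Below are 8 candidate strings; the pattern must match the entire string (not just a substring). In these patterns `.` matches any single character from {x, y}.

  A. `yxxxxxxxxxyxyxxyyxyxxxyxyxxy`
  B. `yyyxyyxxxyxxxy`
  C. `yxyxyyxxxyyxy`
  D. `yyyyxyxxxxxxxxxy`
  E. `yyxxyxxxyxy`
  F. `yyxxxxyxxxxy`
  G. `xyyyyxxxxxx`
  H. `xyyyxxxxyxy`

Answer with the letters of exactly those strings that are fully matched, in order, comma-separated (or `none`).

A → no match
B → no match
C → no match
D → match
E → no match
F → no match
G → no match — must end with `y`
H → no match

D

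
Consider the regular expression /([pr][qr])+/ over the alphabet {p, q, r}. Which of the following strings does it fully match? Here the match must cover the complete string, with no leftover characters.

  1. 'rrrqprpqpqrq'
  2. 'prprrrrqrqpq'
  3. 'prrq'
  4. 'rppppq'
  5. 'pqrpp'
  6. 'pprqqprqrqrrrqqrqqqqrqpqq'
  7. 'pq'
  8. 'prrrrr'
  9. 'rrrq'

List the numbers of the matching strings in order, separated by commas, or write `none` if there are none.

1 → match
2 → match
3 → match
4 → no match
5 → no match
6 → no match
7 → match
8 → match
9 → match

1, 2, 3, 7, 8, 9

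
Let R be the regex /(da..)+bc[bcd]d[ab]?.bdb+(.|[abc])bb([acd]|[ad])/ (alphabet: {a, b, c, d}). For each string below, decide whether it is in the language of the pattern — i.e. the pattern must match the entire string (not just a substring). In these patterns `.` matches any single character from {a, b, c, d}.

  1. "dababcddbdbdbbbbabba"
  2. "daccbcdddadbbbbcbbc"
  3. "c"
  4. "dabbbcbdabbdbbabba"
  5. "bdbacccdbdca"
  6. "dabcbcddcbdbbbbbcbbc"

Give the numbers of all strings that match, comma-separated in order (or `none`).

1 → match
2 → no match
3. "c" → no match — must start with "da"
4 → match
5. "bdbacccdbdca" → no match — must start with "da"
6 → match

1, 4, 6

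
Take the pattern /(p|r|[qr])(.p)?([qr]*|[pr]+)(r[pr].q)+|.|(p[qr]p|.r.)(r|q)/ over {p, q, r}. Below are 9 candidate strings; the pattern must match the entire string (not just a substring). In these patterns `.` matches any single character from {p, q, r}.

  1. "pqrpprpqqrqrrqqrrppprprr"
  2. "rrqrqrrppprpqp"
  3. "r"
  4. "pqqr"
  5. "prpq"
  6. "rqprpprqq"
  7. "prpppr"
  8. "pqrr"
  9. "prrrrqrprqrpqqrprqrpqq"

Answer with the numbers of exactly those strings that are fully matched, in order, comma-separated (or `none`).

3, 5, 9

1 → no match
2 → no match
3 → match
4 → no match
5 → match
6 → no match
7 → no match
8 → no match
9 → match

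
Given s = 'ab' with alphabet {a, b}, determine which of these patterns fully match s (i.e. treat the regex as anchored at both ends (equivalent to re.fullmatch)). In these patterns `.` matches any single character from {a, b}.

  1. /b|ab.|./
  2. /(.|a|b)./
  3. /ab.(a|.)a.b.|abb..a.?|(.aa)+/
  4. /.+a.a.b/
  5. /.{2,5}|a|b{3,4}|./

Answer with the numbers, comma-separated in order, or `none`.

2, 5

1 → no match
2 → match
3 → no match
4 → no match
5 → match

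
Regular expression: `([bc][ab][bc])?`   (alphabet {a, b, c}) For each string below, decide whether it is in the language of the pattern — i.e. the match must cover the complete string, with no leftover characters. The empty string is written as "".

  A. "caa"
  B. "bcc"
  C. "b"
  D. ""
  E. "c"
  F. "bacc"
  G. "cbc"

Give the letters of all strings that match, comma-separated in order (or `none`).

D, G

A. "caa" → no match
B. "bcc" → no match
C. "b" → no match
D. "" → match
E. "c" → no match
F. "bacc" → no match
G. "cbc" → match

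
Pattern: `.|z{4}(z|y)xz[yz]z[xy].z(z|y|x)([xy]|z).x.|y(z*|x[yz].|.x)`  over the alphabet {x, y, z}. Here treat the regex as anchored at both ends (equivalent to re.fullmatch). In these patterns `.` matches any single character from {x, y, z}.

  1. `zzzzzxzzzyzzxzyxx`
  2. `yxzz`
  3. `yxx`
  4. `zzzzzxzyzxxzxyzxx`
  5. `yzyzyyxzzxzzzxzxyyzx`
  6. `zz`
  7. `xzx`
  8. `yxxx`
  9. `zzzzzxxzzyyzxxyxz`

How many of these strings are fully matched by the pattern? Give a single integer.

4

1 → match
2 → match
3 → match
4 → match
5 → no match
6 → no match
7 → no match
8 → no match
9 → no match
Total matched: 4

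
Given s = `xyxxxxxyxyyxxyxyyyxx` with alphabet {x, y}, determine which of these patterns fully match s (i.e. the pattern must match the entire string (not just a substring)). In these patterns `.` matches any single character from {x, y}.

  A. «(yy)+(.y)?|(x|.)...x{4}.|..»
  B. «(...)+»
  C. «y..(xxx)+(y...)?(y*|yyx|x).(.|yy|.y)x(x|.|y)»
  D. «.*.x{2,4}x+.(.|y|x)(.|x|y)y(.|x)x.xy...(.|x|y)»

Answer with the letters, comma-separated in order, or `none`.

D

A → no match
B → no match
C → no match — must start with `y`
D → match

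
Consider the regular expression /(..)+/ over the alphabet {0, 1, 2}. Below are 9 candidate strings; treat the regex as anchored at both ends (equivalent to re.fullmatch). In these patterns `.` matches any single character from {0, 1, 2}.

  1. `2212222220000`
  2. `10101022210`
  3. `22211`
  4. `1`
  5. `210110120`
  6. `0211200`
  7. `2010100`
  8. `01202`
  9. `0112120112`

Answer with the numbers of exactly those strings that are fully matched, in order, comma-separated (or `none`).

1 → no match
2 → no match
3 → no match
4 → no match
5 → no match
6 → no match
7 → no match
8 → no match
9 → match

9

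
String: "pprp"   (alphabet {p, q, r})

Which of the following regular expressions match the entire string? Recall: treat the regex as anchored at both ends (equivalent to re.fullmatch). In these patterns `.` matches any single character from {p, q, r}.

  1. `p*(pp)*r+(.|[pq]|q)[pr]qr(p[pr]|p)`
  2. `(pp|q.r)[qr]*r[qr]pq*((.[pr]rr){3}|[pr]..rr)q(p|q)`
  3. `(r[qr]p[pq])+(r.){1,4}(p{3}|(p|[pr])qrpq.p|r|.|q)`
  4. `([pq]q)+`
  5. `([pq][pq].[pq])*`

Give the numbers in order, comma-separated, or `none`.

5

1 → no match
2 → no match
3 → no match — must start with "r"
4 → no match — must end with "q"
5 → match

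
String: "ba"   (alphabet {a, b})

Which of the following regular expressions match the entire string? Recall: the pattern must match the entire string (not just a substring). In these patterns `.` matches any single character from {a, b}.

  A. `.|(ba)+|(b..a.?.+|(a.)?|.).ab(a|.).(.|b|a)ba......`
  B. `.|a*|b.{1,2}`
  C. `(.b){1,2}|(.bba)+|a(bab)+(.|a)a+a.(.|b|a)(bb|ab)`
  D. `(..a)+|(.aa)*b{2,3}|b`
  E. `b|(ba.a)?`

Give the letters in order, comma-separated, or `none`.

A → match
B → match
C → no match
D → no match
E → no match

A, B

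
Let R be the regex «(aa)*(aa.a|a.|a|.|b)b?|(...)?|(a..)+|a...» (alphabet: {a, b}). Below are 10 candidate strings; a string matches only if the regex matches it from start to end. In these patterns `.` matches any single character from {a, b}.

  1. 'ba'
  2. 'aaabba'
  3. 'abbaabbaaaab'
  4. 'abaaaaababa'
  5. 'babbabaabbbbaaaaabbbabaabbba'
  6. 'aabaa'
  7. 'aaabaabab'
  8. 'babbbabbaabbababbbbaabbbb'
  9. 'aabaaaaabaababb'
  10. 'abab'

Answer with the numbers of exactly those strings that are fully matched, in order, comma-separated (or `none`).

1 → no match
2 → no match
3 → no match
4 → no match
5 → no match
6 → no match
7 → no match
8 → no match
9 → match
10 → match

9, 10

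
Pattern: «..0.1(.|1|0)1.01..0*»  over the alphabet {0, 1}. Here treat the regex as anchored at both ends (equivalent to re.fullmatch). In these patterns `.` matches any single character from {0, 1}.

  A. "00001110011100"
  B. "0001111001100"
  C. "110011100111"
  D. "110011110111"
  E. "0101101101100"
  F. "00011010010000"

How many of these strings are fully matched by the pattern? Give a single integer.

A → match
B → match
C → match
D → match
E → match
F → match
Total matched: 6

6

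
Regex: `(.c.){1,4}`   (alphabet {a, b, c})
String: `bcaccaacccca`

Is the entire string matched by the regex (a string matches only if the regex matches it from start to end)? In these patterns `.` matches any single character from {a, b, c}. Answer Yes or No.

Yes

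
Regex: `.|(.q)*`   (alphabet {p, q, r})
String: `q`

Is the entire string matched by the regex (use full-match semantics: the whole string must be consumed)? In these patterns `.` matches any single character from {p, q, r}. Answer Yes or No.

Yes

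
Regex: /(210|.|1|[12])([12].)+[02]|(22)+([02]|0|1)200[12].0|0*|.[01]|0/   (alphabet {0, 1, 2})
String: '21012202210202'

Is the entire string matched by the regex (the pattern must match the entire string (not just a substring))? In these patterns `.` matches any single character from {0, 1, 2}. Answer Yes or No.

Yes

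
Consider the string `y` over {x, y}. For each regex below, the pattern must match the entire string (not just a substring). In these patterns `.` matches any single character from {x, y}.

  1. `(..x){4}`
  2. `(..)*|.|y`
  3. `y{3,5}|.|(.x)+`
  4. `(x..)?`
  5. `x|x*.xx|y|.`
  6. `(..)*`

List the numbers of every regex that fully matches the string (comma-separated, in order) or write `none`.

1 → no match — must end with `x`
2 → match
3 → match
4 → no match
5 → match
6 → no match

2, 3, 5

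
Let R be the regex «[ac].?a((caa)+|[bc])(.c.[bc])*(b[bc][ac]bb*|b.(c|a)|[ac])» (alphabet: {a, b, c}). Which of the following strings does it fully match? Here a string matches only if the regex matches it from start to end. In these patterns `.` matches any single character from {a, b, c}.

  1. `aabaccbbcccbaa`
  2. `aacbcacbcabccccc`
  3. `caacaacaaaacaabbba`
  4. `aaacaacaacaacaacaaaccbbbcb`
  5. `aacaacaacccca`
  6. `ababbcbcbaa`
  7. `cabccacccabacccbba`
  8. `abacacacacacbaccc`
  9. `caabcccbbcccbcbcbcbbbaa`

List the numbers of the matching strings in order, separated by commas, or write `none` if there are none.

1, 2, 4, 5, 6, 7, 9

1 → match
2 → match
3 → no match
4 → match
5 → match
6 → match
7 → match
8 → no match
9 → match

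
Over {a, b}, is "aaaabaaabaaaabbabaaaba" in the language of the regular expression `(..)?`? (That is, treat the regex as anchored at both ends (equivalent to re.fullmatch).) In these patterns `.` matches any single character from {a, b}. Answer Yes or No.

No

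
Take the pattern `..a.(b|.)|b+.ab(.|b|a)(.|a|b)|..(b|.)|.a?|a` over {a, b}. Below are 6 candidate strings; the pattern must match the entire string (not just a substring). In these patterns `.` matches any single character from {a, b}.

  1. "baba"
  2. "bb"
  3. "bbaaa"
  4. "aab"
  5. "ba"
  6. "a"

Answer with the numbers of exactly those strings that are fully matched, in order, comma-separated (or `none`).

3, 4, 5, 6

1 → no match
2 → no match
3 → match
4 → match
5 → match
6 → match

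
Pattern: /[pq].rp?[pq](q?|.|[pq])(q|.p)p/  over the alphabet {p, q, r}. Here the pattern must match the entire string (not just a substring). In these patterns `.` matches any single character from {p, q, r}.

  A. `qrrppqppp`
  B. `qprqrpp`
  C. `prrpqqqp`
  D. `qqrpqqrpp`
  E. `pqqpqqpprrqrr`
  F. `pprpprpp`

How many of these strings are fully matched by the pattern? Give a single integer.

5

A → match
B → match
C → match
D → match
E → no match — must end with `p`
F → match
Total matched: 5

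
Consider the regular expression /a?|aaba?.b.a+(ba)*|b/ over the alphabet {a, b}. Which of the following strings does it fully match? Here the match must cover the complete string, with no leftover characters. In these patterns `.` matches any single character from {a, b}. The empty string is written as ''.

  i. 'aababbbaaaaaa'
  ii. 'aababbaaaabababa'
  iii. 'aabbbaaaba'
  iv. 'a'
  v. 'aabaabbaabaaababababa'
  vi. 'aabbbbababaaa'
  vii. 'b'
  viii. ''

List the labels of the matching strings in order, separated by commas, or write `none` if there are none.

i → match
ii → match
iii. 'aabbbaaaba' → match
iv. 'a' → match
v → no match
vi → no match
vii. 'b' → match
viii. '' → match

i, ii, iii, iv, vii, viii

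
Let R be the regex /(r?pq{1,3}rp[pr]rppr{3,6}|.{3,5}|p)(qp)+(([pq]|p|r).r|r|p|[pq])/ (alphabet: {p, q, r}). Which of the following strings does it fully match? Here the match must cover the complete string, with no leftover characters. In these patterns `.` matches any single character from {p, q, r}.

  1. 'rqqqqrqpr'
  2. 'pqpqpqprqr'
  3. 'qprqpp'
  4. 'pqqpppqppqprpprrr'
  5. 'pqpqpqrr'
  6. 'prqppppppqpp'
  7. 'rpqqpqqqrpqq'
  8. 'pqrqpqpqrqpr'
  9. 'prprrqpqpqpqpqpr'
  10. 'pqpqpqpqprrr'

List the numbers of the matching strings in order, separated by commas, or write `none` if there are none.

2, 3, 5, 9, 10

1 → no match
2 → match
3 → match
4 → no match
5 → match
6 → no match
7 → no match
8 → no match
9 → match
10 → match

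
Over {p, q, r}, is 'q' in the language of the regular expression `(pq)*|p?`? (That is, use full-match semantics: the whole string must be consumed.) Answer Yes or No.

No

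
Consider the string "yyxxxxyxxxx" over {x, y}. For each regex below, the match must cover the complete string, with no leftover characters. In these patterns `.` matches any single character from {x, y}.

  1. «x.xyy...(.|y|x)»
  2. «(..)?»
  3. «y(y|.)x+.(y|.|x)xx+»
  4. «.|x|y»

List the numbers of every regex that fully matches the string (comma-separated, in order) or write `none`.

1 → no match — must start with "x"
2 → no match
3 → match
4 → no match

3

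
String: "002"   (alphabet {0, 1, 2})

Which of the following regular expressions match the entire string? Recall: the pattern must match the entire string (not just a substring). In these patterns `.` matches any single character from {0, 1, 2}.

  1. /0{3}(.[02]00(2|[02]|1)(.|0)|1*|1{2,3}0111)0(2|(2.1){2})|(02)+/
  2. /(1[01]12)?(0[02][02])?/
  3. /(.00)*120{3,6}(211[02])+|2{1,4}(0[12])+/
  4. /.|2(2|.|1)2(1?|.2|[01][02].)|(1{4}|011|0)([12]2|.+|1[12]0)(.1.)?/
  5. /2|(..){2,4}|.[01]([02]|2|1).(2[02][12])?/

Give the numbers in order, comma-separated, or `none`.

1 → no match
2 → match
3 → no match
4 → match
5 → no match

2, 4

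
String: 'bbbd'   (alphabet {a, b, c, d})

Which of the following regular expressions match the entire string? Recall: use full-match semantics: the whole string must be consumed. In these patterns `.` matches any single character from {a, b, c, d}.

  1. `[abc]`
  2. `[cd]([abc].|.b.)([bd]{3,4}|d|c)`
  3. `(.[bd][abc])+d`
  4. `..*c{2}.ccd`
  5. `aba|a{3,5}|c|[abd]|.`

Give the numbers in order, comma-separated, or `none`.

3

1 → no match
2 → no match
3 → match
4 → no match — must end with 'ccd'
5 → no match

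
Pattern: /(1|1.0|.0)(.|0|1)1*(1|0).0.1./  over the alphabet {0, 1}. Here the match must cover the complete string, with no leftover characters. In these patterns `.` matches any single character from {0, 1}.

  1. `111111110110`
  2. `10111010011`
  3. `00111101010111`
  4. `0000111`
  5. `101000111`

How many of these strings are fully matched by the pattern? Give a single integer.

1 → match
2 → match
3 → no match
4 → no match
5 → match
Total matched: 3

3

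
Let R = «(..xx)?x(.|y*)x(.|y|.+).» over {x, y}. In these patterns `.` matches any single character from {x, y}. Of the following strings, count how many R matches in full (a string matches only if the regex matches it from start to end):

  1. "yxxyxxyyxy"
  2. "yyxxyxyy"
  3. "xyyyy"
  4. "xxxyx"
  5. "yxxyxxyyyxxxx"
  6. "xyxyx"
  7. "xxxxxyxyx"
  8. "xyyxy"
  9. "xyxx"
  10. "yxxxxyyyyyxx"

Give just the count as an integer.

1 → no match
2 → no match
3 → no match
4 → match
5 → no match
6 → match
7 → match
8 → no match
9 → no match
10 → no match
Total matched: 3

3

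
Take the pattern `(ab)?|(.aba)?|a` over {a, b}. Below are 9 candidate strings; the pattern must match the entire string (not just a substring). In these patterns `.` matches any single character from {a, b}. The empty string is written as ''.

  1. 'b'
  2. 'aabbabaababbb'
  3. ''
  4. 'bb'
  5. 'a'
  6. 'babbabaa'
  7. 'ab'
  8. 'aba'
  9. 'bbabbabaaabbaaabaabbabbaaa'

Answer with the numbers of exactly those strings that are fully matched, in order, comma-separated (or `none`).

1. 'b' → no match
2 → no match
3. '' → match
4. 'bb' → no match
5. 'a' → match
6. 'babbabaa' → no match
7. 'ab' → match
8. 'aba' → no match
9 → no match

3, 5, 7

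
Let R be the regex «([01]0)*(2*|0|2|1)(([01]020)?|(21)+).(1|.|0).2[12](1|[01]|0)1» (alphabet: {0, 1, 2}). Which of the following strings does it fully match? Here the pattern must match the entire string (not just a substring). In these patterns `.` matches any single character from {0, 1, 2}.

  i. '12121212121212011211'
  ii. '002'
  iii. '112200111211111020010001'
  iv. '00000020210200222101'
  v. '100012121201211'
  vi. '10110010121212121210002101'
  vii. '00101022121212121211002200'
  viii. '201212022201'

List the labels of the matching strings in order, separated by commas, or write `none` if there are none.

i → no match
ii → no match — must end with '1'
iii → no match
iv → no match
v → no match
vi → no match
vii → no match — must end with '1'
viii → no match

none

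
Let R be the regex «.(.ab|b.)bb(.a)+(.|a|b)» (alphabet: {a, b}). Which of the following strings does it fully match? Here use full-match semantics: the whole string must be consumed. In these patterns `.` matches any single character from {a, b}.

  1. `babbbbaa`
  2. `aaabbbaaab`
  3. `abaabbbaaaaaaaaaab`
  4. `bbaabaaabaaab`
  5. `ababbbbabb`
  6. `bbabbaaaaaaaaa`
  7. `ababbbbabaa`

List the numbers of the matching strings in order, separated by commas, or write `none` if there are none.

1 → no match
2 → no match
3 → no match
4 → no match
5 → no match
6 → match
7 → match

6, 7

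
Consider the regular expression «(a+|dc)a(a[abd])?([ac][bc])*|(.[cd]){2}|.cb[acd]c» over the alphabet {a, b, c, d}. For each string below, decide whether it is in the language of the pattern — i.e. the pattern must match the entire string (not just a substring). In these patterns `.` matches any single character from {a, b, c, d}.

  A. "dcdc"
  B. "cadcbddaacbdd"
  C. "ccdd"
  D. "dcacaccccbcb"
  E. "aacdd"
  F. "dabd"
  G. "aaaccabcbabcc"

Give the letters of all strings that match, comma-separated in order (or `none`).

A → match
B → no match
C → match
D → no match
E → no match
F → no match
G → match

A, C, G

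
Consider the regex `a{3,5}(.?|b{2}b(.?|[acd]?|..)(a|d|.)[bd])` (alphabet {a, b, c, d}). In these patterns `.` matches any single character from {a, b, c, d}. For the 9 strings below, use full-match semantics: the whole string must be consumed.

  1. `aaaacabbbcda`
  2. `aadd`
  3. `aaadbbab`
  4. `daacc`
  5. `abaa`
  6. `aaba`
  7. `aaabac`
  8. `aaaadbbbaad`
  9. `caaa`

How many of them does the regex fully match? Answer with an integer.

0

1 → no match
2 → no match
3 → no match
4 → no match — must start with `a`
5 → no match
6 → no match
7 → no match
8 → no match
9 → no match — must start with `a`
Total matched: 0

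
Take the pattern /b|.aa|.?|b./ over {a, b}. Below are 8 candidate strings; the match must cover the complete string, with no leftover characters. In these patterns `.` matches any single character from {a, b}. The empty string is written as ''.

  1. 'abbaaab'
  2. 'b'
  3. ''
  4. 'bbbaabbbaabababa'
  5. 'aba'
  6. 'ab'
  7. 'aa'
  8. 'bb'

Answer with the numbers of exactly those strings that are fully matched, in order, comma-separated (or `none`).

2, 3, 8

1 → no match
2 → match
3 → match
4 → no match
5 → no match
6 → no match
7 → no match
8 → match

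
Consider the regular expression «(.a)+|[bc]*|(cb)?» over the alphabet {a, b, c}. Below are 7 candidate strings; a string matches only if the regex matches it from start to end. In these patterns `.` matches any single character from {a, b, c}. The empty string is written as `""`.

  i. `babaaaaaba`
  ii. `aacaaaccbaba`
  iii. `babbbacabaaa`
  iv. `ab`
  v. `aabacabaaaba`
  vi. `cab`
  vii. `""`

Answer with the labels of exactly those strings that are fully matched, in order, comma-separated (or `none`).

i → match
ii → no match
iii → no match
iv → no match
v → match
vi → no match
vii → match

i, v, vii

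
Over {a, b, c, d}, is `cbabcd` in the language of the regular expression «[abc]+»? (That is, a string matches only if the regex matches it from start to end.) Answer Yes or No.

No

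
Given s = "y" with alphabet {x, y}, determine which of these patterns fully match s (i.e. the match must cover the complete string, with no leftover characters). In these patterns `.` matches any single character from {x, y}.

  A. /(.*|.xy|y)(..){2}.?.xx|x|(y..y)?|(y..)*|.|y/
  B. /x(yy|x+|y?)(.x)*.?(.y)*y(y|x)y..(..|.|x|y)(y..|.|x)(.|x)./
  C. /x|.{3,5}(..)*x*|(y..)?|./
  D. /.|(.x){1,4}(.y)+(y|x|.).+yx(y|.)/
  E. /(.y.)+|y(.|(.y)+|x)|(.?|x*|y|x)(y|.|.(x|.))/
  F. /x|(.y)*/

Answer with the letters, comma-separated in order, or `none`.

A → match
B → no match — must start with "x"
C → match
D → match
E → match
F → no match

A, C, D, E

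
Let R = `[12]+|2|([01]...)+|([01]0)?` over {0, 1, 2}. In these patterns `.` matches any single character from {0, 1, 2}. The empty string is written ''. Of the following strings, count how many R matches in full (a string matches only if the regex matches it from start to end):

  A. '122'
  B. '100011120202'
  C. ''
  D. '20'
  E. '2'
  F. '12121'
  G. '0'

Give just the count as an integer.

5

A. '122' → match
B. '100011120202' → match
C. '' → match
D. '20' → no match
E. '2' → match
F. '12121' → match
G. '0' → no match
Total matched: 5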